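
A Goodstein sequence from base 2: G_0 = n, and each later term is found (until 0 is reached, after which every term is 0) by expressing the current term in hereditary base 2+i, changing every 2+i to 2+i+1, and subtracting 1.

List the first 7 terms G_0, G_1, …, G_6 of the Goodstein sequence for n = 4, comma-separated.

4, 26, 41, 60, 83, 109, 139

G_0 = 4. HB_2(4) = 2^2. Bump = 27. G_1 = 26.
G_1 = 26. HB_3(26) = 2·3^2 + 2·3 + 2. Bump = 42. G_2 = 41.
G_2 = 41. HB_4(41) = 2·4^2 + 2·4 + 1. Bump = 61. G_3 = 60.
G_3 = 60. HB_5(60) = 2·5^2 + 2·5. Bump = 84. G_4 = 83.
G_4 = 83. HB_6(83) = 2·6^2 + 6 + 5. Bump = 110. G_5 = 109.
G_5 = 109. HB_7(109) = 2·7^2 + 7 + 4. Bump = 140. G_6 = 139.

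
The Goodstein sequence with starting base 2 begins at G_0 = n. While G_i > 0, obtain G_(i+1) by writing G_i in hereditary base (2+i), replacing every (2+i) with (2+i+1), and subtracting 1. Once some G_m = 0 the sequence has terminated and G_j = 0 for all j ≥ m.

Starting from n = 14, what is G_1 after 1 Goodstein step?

(0) 14|_2 = 2^(2 + 1) + 2^2 + 2 ↦ 3^(3 + 1) + 3^3 + 3|_3 = 111 ⇒ 110
(1) 110|_3 = 3^(3 + 1) + 3^3 + 2 ↦ 4^(4 + 1) + 4^4 + 2|_4 = 1282 ⇒ 1281

110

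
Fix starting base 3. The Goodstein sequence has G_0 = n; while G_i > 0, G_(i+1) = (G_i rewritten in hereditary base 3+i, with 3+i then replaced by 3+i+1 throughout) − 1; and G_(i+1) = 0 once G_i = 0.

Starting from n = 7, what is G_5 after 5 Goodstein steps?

9

G_0=7  [base 3] 2·3 + 1  →[3↦4]→  2·4 + 1 = 9  −1 ⇒ G_1=8
G_1=8  [base 4] 2·4  →[4↦5]→  2·5 = 10  −1 ⇒ G_2=9
G_2=9  [base 5] 5 + 4  →[5↦6]→  6 + 4 = 10  −1 ⇒ G_3=9
G_3=9  [base 6] 6 + 3  →[6↦7]→  7 + 3 = 10  −1 ⇒ G_4=9
G_4=9  [base 7] 7 + 2  →[7↦8]→  8 + 2 = 10  −1 ⇒ G_5=9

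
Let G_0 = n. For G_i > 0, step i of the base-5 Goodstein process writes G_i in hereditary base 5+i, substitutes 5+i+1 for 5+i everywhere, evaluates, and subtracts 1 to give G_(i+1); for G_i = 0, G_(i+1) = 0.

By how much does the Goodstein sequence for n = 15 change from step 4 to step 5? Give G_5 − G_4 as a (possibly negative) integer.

step 0: 15 = 3·5; sub 6 for 5: 3·6; = 18; G_1 = 18−1 = 17
step 1: 17 = 2·6 + 5; sub 7 for 6: 2·7 + 5; = 19; G_2 = 19−1 = 18
step 2: 18 = 2·7 + 4; sub 8 for 7: 2·8 + 4; = 20; G_3 = 20−1 = 19
step 3: 19 = 2·8 + 3; sub 9 for 8: 2·9 + 3; = 21; G_4 = 21−1 = 20
step 4: 20 = 2·9 + 2; sub 10 for 9: 2·10 + 2; = 22; G_5 = 22−1 = 21

1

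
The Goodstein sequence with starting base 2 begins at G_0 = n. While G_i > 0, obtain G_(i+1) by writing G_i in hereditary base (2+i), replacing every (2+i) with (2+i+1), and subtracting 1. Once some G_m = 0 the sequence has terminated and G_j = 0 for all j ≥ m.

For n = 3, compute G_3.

base 2: 3 = 2 + 1; at 3: 3 + 1 = 4; next = 3
base 3: 3 = 3; at 4: 4 = 4; next = 3
base 4: 3 = 3; at 5: 3 = 3; next = 2
base 5: 2 = 2; at 6: 2 = 2; next = 1

2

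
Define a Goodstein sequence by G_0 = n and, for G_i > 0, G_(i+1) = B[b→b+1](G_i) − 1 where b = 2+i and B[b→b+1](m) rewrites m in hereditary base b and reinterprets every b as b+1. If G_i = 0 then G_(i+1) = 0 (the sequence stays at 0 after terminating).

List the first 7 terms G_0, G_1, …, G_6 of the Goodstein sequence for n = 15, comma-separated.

(0) 15|_2 = 2^(2 + 1) + 2^2 + 2 + 1 ↦ 3^(3 + 1) + 3^3 + 3 + 1|_3 = 112 ⇒ 111
(1) 111|_3 = 3^(3 + 1) + 3^3 + 3 ↦ 4^(4 + 1) + 4^4 + 4|_4 = 1284 ⇒ 1283
(2) 1283|_4 = 4^(4 + 1) + 4^4 + 3 ↦ 5^(5 + 1) + 5^5 + 3|_5 = 18753 ⇒ 18752
(3) 18752|_5 = 5^(5 + 1) + 5^5 + 2 ↦ 6^(6 + 1) + 6^6 + 2|_6 = 326594 ⇒ 326593
(4) 326593|_6 = 6^(6 + 1) + 6^6 + 1 ↦ 7^(7 + 1) + 7^7 + 1|_7 = 6588345 ⇒ 6588344
(5) 6588344|_7 = 7^(7 + 1) + 7^7 ↦ 8^(8 + 1) + 8^8|_8 = 150994944 ⇒ 150994943

15, 111, 1283, 18752, 326593, 6588344, 150994943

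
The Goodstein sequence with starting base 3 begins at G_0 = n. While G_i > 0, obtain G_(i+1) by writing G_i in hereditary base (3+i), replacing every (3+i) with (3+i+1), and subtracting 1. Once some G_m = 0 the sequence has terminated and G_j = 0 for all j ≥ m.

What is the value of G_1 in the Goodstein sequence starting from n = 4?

G_0=4  [base 3] 3 + 1  →[3↦4]→  4 + 1 = 5  −1 ⇒ G_1=4
G_1=4  [base 4] 4  →[4↦5]→  5 = 5  −1 ⇒ G_2=4

4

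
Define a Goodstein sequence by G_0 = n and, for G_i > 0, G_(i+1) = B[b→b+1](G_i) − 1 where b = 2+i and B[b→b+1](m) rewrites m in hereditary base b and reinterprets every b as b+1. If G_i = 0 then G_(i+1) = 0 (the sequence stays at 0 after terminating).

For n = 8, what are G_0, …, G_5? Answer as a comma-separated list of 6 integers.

8, 80, 553, 6310, 93395, 1647195

[0] 8 ≡ 2^(2 + 1) (base 2). Lift 3: 81. −1: 80.
[1] 80 ≡ 2·3^3 + 2·3^2 + 2·3 + 2 (base 3). Lift 4: 554. −1: 553.
[2] 553 ≡ 2·4^4 + 2·4^2 + 2·4 + 1 (base 4). Lift 5: 6311. −1: 6310.
[3] 6310 ≡ 2·5^5 + 2·5^2 + 2·5 (base 5). Lift 6: 93396. −1: 93395.
[4] 93395 ≡ 2·6^6 + 2·6^2 + 6 + 5 (base 6). Lift 7: 1647196. −1: 1647195.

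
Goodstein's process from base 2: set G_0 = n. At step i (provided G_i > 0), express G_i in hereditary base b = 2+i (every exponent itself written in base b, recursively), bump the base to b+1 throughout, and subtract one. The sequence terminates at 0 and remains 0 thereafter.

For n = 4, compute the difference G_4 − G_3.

23

4 —HB2→ 2^2 —bump→ 3^3 = 27 —(−1)→ 26
26 —HB3→ 2·3^2 + 2·3 + 2 —bump→ 2·4^2 + 2·4 + 2 = 42 —(−1)→ 41
41 —HB4→ 2·4^2 + 2·4 + 1 —bump→ 2·5^2 + 2·5 + 1 = 61 —(−1)→ 60
60 —HB5→ 2·5^2 + 2·5 —bump→ 2·6^2 + 2·6 = 84 —(−1)→ 83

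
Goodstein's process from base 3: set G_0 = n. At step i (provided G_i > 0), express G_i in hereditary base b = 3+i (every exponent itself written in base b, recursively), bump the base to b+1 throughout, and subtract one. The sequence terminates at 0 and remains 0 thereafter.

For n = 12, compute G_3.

G_0 = 12. HB_3(12) = 3^2 + 3. Bump = 20. G_1 = 19.
G_1 = 19. HB_4(19) = 4^2 + 3. Bump = 28. G_2 = 27.
G_2 = 27. HB_5(27) = 5^2 + 2. Bump = 38. G_3 = 37.
G_3 = 37. HB_6(37) = 6^2 + 1. Bump = 50. G_4 = 49.

37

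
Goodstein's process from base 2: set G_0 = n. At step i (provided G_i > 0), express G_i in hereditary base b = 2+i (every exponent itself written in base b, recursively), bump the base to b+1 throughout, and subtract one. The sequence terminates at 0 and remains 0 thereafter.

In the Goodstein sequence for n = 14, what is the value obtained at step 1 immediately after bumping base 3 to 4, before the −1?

[0] 14 ≡ 2^(2 + 1) + 2^2 + 2 (base 2). Lift 3: 111. −1: 110.
[1] 110 ≡ 3^(3 + 1) + 3^3 + 2 (base 3). Lift 4: 1282. −1: 1281.

1282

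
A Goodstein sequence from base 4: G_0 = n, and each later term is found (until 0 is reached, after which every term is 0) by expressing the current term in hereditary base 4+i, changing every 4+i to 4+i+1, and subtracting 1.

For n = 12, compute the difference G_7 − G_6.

G_0=12  [base 4] 3·4  →[4↦5]→  3·5 = 15  −1 ⇒ G_1=14
G_1=14  [base 5] 2·5 + 4  →[5↦6]→  2·6 + 4 = 16  −1 ⇒ G_2=15
G_2=15  [base 6] 2·6 + 3  →[6↦7]→  2·7 + 3 = 17  −1 ⇒ G_3=16
G_3=16  [base 7] 2·7 + 2  →[7↦8]→  2·8 + 2 = 18  −1 ⇒ G_4=17
G_4=17  [base 8] 2·8 + 1  →[8↦9]→  2·9 + 1 = 19  −1 ⇒ G_5=18
G_5=18  [base 9] 2·9  →[9↦10]→  2·10 = 20  −1 ⇒ G_6=19
G_6=19  [base 10] 10 + 9  →[10↦11]→  11 + 9 = 20  −1 ⇒ G_7=19

0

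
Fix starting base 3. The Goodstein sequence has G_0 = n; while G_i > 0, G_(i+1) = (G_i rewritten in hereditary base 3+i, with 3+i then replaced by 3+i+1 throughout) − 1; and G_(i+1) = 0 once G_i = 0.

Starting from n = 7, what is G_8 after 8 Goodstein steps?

8

i=0: 7 = 2·3 + 1 (b=3); 3→4: 2·4 + 1 = 9; 9−1 = 8
i=1: 8 = 2·4 (b=4); 4→5: 2·5 = 10; 10−1 = 9
i=2: 9 = 5 + 4 (b=5); 5→6: 6 + 4 = 10; 10−1 = 9
i=3: 9 = 6 + 3 (b=6); 6→7: 7 + 3 = 10; 10−1 = 9
i=4: 9 = 7 + 2 (b=7); 7→8: 8 + 2 = 10; 10−1 = 9
i=5: 9 = 8 + 1 (b=8); 8→9: 9 + 1 = 10; 10−1 = 9
i=6: 9 = 9 (b=9); 9→10: 10 = 10; 10−1 = 9
i=7: 9 = 9 (b=10); 10→11: 9 = 9; 9−1 = 8
i=8: 8 = 8 (b=11); 11→12: 8 = 8; 8−1 = 7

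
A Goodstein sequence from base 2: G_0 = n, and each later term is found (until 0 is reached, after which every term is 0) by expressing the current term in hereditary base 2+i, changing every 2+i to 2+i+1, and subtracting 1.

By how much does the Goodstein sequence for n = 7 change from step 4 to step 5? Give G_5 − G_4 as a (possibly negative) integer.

step 0: 7 = 2^2 + 2 + 1; sub 3 for 2: 3^3 + 3 + 1; = 31; G_1 = 31−1 = 30
step 1: 30 = 3^3 + 3; sub 4 for 3: 4^4 + 4; = 260; G_2 = 260−1 = 259
step 2: 259 = 4^4 + 3; sub 5 for 4: 5^5 + 3; = 3128; G_3 = 3128−1 = 3127
step 3: 3127 = 5^5 + 2; sub 6 for 5: 6^6 + 2; = 46658; G_4 = 46658−1 = 46657
step 4: 46657 = 6^6 + 1; sub 7 for 6: 7^7 + 1; = 823544; G_5 = 823544−1 = 823543

776886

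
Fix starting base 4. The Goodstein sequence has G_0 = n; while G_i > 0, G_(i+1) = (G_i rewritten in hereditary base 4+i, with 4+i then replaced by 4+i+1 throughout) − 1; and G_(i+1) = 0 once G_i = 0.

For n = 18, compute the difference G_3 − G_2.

12

G_0=18  [base 4] 4^2 + 2  →[4↦5]→  5^2 + 2 = 27  −1 ⇒ G_1=26
G_1=26  [base 5] 5^2 + 1  →[5↦6]→  6^2 + 1 = 37  −1 ⇒ G_2=36
G_2=36  [base 6] 6^2  →[6↦7]→  7^2 = 49  −1 ⇒ G_3=48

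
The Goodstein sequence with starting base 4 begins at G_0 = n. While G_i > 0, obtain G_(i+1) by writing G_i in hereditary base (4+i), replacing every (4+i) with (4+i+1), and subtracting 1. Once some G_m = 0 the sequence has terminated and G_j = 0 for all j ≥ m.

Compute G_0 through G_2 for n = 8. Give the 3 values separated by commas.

8, 9, 9

G_0 = 8. HB_4(8) = 2·4. Bump = 10. G_1 = 9.
G_1 = 9. HB_5(9) = 5 + 4. Bump = 10. G_2 = 9.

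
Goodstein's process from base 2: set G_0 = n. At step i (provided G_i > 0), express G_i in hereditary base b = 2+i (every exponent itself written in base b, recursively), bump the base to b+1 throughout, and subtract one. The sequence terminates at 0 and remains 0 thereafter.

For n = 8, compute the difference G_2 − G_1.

G_0 = 8. HB_2(8) = 2^(2 + 1). Bump = 81. G_1 = 80.
G_1 = 80. HB_3(80) = 2·3^3 + 2·3^2 + 2·3 + 2. Bump = 554. G_2 = 553.

473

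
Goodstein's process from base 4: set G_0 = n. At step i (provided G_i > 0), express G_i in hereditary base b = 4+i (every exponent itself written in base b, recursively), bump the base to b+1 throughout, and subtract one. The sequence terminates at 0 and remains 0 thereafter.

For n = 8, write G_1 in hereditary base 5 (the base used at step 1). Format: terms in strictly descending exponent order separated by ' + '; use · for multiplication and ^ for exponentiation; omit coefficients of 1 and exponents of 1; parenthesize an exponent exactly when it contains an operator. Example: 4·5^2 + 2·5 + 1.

5 + 4

G_0 = 8. HB_4(8) = 2·4. Bump = 10. G_1 = 9.
G_1 = 9. HB_5(9) = 5 + 4. Bump = 10. G_2 = 9.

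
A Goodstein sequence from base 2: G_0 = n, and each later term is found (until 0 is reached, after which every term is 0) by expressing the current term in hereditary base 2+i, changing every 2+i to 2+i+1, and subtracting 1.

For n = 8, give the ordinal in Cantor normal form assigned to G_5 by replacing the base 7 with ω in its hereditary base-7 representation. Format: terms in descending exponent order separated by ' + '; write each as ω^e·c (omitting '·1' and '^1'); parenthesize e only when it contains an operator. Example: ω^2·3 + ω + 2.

ω^ω·2 + ω^2·2 + ω + 4

G_0 = 8. HB_2(8) = 2^(2 + 1). Bump = 81. G_1 = 80.
G_1 = 80. HB_3(80) = 2·3^3 + 2·3^2 + 2·3 + 2. Bump = 554. G_2 = 553.
G_2 = 553. HB_4(553) = 2·4^4 + 2·4^2 + 2·4 + 1. Bump = 6311. G_3 = 6310.
G_3 = 6310. HB_5(6310) = 2·5^5 + 2·5^2 + 2·5. Bump = 93396. G_4 = 93395.
G_4 = 93395. HB_6(93395) = 2·6^6 + 2·6^2 + 6 + 5. Bump = 1647196. G_5 = 1647195.
G_5 = 1647195. HB_7(1647195) = 2·7^7 + 2·7^2 + 7 + 4. Bump = 33554572. G_6 = 33554571.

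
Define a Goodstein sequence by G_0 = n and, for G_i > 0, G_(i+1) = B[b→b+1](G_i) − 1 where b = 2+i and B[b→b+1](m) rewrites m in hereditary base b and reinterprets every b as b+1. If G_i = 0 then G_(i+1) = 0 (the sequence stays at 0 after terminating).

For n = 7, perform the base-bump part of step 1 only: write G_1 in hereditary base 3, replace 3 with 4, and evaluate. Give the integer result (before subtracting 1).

7 —HB2→ 2^2 + 2 + 1 —bump→ 3^3 + 3 + 1 = 31 —(−1)→ 30
30 —HB3→ 3^3 + 3 —bump→ 4^4 + 4 = 260 —(−1)→ 259

260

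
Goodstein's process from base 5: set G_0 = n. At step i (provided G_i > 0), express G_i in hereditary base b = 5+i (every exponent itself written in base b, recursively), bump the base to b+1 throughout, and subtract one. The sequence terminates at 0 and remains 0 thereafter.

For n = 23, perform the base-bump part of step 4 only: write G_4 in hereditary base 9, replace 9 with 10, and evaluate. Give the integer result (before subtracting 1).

23 —HB5→ 4·5 + 3 —bump→ 4·6 + 3 = 27 —(−1)→ 26
26 —HB6→ 4·6 + 2 —bump→ 4·7 + 2 = 30 —(−1)→ 29
29 —HB7→ 4·7 + 1 —bump→ 4·8 + 1 = 33 —(−1)→ 32
32 —HB8→ 4·8 —bump→ 4·9 = 36 —(−1)→ 35

38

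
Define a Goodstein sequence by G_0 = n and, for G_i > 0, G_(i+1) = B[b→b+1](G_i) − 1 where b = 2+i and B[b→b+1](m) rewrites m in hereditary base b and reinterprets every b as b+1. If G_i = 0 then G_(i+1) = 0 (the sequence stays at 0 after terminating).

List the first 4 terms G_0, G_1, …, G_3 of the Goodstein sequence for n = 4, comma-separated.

4, 26, 41, 60

4 —HB2→ 2^2 —bump→ 3^3 = 27 —(−1)→ 26
26 —HB3→ 2·3^2 + 2·3 + 2 —bump→ 2·4^2 + 2·4 + 2 = 42 —(−1)→ 41
41 —HB4→ 2·4^2 + 2·4 + 1 —bump→ 2·5^2 + 2·5 + 1 = 61 —(−1)→ 60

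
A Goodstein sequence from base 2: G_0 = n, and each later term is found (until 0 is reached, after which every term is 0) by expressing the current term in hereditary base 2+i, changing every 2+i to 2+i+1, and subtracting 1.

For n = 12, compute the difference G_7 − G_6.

G_0=12  [base 2] 2^(2 + 1) + 2^2  →[2↦3]→  3^(3 + 1) + 3^3 = 108  −1 ⇒ G_1=107
G_1=107  [base 3] 3^(3 + 1) + 2·3^2 + 2·3 + 2  →[3↦4]→  4^(4 + 1) + 2·4^2 + 2·4 + 2 = 1066  −1 ⇒ G_2=1065
G_2=1065  [base 4] 4^(4 + 1) + 2·4^2 + 2·4 + 1  →[4↦5]→  5^(5 + 1) + 2·5^2 + 2·5 + 1 = 15686  −1 ⇒ G_3=15685
G_3=15685  [base 5] 5^(5 + 1) + 2·5^2 + 2·5  →[5↦6]→  6^(6 + 1) + 2·6^2 + 2·6 = 280020  −1 ⇒ G_4=280019
G_4=280019  [base 6] 6^(6 + 1) + 2·6^2 + 6 + 5  →[6↦7]→  7^(7 + 1) + 2·7^2 + 7 + 5 = 5764911  −1 ⇒ G_5=5764910
G_5=5764910  [base 7] 7^(7 + 1) + 2·7^2 + 7 + 4  →[7↦8]→  8^(8 + 1) + 2·8^2 + 8 + 4 = 134217868  −1 ⇒ G_6=134217867
G_6=134217867  [base 8] 8^(8 + 1) + 2·8^2 + 8 + 3  →[8↦9]→  9^(9 + 1) + 2·9^2 + 9 + 3 = 3486784575  −1 ⇒ G_7=3486784574

3352566707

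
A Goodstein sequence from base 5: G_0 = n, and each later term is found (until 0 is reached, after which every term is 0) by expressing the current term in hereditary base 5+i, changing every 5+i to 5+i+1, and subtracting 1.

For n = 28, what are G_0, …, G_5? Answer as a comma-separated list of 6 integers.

(0) 28|_5 = 5^2 + 3 ↦ 6^2 + 3|_6 = 39 ⇒ 38
(1) 38|_6 = 6^2 + 2 ↦ 7^2 + 2|_7 = 51 ⇒ 50
(2) 50|_7 = 7^2 + 1 ↦ 8^2 + 1|_8 = 65 ⇒ 64
(3) 64|_8 = 8^2 ↦ 9^2|_9 = 81 ⇒ 80
(4) 80|_9 = 8·9 + 8 ↦ 8·10 + 8|_10 = 88 ⇒ 87

28, 38, 50, 64, 80, 87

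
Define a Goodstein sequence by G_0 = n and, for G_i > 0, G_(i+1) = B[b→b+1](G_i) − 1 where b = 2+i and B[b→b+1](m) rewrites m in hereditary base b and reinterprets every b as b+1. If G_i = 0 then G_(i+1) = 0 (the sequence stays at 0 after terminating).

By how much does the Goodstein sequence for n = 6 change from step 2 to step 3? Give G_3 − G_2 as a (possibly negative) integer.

[0] 6 ≡ 2^2 + 2 (base 2). Lift 3: 30. −1: 29.
[1] 29 ≡ 3^3 + 2 (base 3). Lift 4: 258. −1: 257.
[2] 257 ≡ 4^4 + 1 (base 4). Lift 5: 3126. −1: 3125.

2868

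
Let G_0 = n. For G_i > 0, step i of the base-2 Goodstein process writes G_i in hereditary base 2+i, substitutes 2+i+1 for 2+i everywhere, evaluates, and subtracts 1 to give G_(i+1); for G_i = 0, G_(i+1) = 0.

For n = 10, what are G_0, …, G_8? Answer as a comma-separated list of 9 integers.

10 —HB2→ 2^(2 + 1) + 2 —bump→ 3^(3 + 1) + 3 = 84 —(−1)→ 83
83 —HB3→ 3^(3 + 1) + 2 —bump→ 4^(4 + 1) + 2 = 1026 —(−1)→ 1025
1025 —HB4→ 4^(4 + 1) + 1 —bump→ 5^(5 + 1) + 1 = 15626 —(−1)→ 15625
15625 —HB5→ 5^(5 + 1) —bump→ 6^(6 + 1) = 279936 —(−1)→ 279935
279935 —HB6→ 5·6^6 + 5·6^5 + 5·6^4 + 5·6^3 + 5·6^2 + 5·6 + 5 —bump→ 5·7^7 + 5·7^5 + 5·7^4 + 5·7^3 + 5·7^2 + 5·7 + 5 = 4215755 —(−1)→ 4215754
4215754 —HB7→ 5·7^7 + 5·7^5 + 5·7^4 + 5·7^3 + 5·7^2 + 5·7 + 4 —bump→ 5·8^8 + 5·8^5 + 5·8^4 + 5·8^3 + 5·8^2 + 5·8 + 4 = 84073324 —(−1)→ 84073323
84073323 —HB8→ 5·8^8 + 5·8^5 + 5·8^4 + 5·8^3 + 5·8^2 + 5·8 + 3 —bump→ 5·9^9 + 5·9^5 + 5·9^4 + 5·9^3 + 5·9^2 + 5·9 + 3 = 1937434593 —(−1)→ 1937434592
1937434592 —HB9→ 5·9^9 + 5·9^5 + 5·9^4 + 5·9^3 + 5·9^2 + 5·9 + 2 —bump→ 5·10^10 + 5·10^5 + 5·10^4 + 5·10^3 + 5·10^2 + 5·10 + 2 = 50000555552 —(−1)→ 50000555551

10, 83, 1025, 15625, 279935, 4215754, 84073323, 1937434592, 50000555551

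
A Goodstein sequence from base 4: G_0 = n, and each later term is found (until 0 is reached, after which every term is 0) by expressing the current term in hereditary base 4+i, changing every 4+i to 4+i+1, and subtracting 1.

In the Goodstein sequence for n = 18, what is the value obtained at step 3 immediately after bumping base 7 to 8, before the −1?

G_0 = 18. HB_4(18) = 4^2 + 2. Bump = 27. G_1 = 26.
G_1 = 26. HB_5(26) = 5^2 + 1. Bump = 37. G_2 = 36.
G_2 = 36. HB_6(36) = 6^2. Bump = 49. G_3 = 48.
G_3 = 48. HB_7(48) = 6·7 + 6. Bump = 54. G_4 = 53.

54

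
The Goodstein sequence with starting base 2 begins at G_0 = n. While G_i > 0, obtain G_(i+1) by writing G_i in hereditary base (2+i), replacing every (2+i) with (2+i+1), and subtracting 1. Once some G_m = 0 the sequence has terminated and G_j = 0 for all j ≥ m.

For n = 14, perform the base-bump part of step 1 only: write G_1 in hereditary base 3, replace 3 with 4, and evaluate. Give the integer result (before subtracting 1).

base 2: 14 = 2^(2 + 1) + 2^2 + 2; at 3: 3^(3 + 1) + 3^3 + 3 = 111; next = 110
base 3: 110 = 3^(3 + 1) + 3^3 + 2; at 4: 4^(4 + 1) + 4^4 + 2 = 1282; next = 1281

1282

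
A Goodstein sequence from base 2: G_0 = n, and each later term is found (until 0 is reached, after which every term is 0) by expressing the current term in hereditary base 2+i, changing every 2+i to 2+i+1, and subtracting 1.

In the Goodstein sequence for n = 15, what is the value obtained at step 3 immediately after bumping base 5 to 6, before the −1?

G_0 = 15. HB_2(15) = 2^(2 + 1) + 2^2 + 2 + 1. Bump = 112. G_1 = 111.
G_1 = 111. HB_3(111) = 3^(3 + 1) + 3^3 + 3. Bump = 1284. G_2 = 1283.
G_2 = 1283. HB_4(1283) = 4^(4 + 1) + 4^4 + 3. Bump = 18753. G_3 = 18752.
G_3 = 18752. HB_5(18752) = 5^(5 + 1) + 5^5 + 2. Bump = 326594. G_4 = 326593.

326594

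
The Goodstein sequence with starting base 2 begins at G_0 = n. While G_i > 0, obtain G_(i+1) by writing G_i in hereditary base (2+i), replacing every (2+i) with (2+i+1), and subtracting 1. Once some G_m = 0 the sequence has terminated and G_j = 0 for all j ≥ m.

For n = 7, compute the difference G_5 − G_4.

i=0: 7 = 2^2 + 2 + 1 (b=2); 2→3: 3^3 + 3 + 1 = 31; 31−1 = 30
i=1: 30 = 3^3 + 3 (b=3); 3→4: 4^4 + 4 = 260; 260−1 = 259
i=2: 259 = 4^4 + 3 (b=4); 4→5: 5^5 + 3 = 3128; 3128−1 = 3127
i=3: 3127 = 5^5 + 2 (b=5); 5→6: 6^6 + 2 = 46658; 46658−1 = 46657
i=4: 46657 = 6^6 + 1 (b=6); 6→7: 7^7 + 1 = 823544; 823544−1 = 823543

776886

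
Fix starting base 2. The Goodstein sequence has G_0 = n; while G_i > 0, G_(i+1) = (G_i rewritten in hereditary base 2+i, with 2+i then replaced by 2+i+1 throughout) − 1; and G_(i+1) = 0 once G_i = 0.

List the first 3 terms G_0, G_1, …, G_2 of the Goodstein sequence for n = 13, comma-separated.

13, 108, 1279

[0] 13 ≡ 2^(2 + 1) + 2^2 + 1 (base 2). Lift 3: 109. −1: 108.
[1] 108 ≡ 3^(3 + 1) + 3^3 (base 3). Lift 4: 1280. −1: 1279.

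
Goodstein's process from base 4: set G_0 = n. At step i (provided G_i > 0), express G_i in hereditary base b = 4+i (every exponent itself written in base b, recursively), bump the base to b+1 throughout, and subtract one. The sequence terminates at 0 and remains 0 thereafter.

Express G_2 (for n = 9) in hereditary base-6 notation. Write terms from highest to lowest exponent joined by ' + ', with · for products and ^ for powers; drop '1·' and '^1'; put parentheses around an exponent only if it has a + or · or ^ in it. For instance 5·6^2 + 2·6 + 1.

9 —HB4→ 2·4 + 1 —bump→ 2·5 + 1 = 11 —(−1)→ 10
10 —HB5→ 2·5 —bump→ 2·6 = 12 —(−1)→ 11

6 + 5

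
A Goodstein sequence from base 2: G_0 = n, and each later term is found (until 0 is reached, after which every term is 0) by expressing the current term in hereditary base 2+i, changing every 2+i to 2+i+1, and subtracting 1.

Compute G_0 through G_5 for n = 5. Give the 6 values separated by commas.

5, 27, 255, 467, 775, 1197

step 0: 5 = 2^2 + 1; sub 3 for 2: 3^3 + 1; = 28; G_1 = 28−1 = 27
step 1: 27 = 3^3; sub 4 for 3: 4^4; = 256; G_2 = 256−1 = 255
step 2: 255 = 3·4^3 + 3·4^2 + 3·4 + 3; sub 5 for 4: 3·5^3 + 3·5^2 + 3·5 + 3; = 468; G_3 = 468−1 = 467
step 3: 467 = 3·5^3 + 3·5^2 + 3·5 + 2; sub 6 for 5: 3·6^3 + 3·6^2 + 3·6 + 2; = 776; G_4 = 776−1 = 775
step 4: 775 = 3·6^3 + 3·6^2 + 3·6 + 1; sub 7 for 6: 3·7^3 + 3·7^2 + 3·7 + 1; = 1198; G_5 = 1198−1 = 1197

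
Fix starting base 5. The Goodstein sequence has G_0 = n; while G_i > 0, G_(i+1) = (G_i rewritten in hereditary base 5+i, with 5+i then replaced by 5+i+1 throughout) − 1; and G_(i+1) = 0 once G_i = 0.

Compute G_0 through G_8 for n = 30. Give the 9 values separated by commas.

30, 41, 53, 67, 83, 101, 121, 143, 153

i=0: 30 = 5^2 + 5 (b=5); 5→6: 6^2 + 6 = 42; 42−1 = 41
i=1: 41 = 6^2 + 5 (b=6); 6→7: 7^2 + 5 = 54; 54−1 = 53
i=2: 53 = 7^2 + 4 (b=7); 7→8: 8^2 + 4 = 68; 68−1 = 67
i=3: 67 = 8^2 + 3 (b=8); 8→9: 9^2 + 3 = 84; 84−1 = 83
i=4: 83 = 9^2 + 2 (b=9); 9→10: 10^2 + 2 = 102; 102−1 = 101
i=5: 101 = 10^2 + 1 (b=10); 10→11: 11^2 + 1 = 122; 122−1 = 121
i=6: 121 = 11^2 (b=11); 11→12: 12^2 = 144; 144−1 = 143
i=7: 143 = 11·12 + 11 (b=12); 12→13: 11·13 + 11 = 154; 154−1 = 153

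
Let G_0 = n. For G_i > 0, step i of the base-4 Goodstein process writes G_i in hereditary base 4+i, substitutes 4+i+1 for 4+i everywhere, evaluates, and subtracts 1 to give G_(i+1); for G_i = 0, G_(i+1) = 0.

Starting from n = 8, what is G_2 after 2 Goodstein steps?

(0) 8|_4 = 2·4 ↦ 2·5|_5 = 10 ⇒ 9
(1) 9|_5 = 5 + 4 ↦ 6 + 4|_6 = 10 ⇒ 9
(2) 9|_6 = 6 + 3 ↦ 7 + 3|_7 = 10 ⇒ 9

9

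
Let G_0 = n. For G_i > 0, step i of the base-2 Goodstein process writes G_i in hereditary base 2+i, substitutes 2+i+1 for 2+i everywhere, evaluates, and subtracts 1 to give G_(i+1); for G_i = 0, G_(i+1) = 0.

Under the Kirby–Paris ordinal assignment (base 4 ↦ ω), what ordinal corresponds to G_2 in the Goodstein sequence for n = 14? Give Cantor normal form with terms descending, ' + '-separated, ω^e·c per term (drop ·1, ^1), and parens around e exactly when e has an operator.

ω^(ω + 1) + ω^ω + 1

G_0 = 14. HB_2(14) = 2^(2 + 1) + 2^2 + 2. Bump = 111. G_1 = 110.
G_1 = 110. HB_3(110) = 3^(3 + 1) + 3^3 + 2. Bump = 1282. G_2 = 1281.
G_2 = 1281. HB_4(1281) = 4^(4 + 1) + 4^4 + 1. Bump = 18751. G_3 = 18750.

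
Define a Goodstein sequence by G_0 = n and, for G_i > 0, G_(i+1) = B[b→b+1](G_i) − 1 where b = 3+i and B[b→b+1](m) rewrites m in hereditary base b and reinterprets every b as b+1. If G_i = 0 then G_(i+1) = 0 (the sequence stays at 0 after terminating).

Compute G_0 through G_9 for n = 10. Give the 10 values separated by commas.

step 0: 10 = 3^2 + 1; sub 4 for 3: 4^2 + 1; = 17; G_1 = 17−1 = 16
step 1: 16 = 4^2; sub 5 for 4: 5^2; = 25; G_2 = 25−1 = 24
step 2: 24 = 4·5 + 4; sub 6 for 5: 4·6 + 4; = 28; G_3 = 28−1 = 27
step 3: 27 = 4·6 + 3; sub 7 for 6: 4·7 + 3; = 31; G_4 = 31−1 = 30
step 4: 30 = 4·7 + 2; sub 8 for 7: 4·8 + 2; = 34; G_5 = 34−1 = 33
step 5: 33 = 4·8 + 1; sub 9 for 8: 4·9 + 1; = 37; G_6 = 37−1 = 36
step 6: 36 = 4·9; sub 10 for 9: 4·10; = 40; G_7 = 40−1 = 39
step 7: 39 = 3·10 + 9; sub 11 for 10: 3·11 + 9; = 42; G_8 = 42−1 = 41
step 8: 41 = 3·11 + 8; sub 12 for 11: 3·12 + 8; = 44; G_9 = 44−1 = 43

10, 16, 24, 27, 30, 33, 36, 39, 41, 43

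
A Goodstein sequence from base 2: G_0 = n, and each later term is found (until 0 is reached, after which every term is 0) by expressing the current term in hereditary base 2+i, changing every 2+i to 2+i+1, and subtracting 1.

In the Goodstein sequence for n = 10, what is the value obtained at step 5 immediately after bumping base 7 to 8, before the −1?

10 —HB2→ 2^(2 + 1) + 2 —bump→ 3^(3 + 1) + 3 = 84 —(−1)→ 83
83 —HB3→ 3^(3 + 1) + 2 —bump→ 4^(4 + 1) + 2 = 1026 —(−1)→ 1025
1025 —HB4→ 4^(4 + 1) + 1 —bump→ 5^(5 + 1) + 1 = 15626 —(−1)→ 15625
15625 —HB5→ 5^(5 + 1) —bump→ 6^(6 + 1) = 279936 —(−1)→ 279935
279935 —HB6→ 5·6^6 + 5·6^5 + 5·6^4 + 5·6^3 + 5·6^2 + 5·6 + 5 —bump→ 5·7^7 + 5·7^5 + 5·7^4 + 5·7^3 + 5·7^2 + 5·7 + 5 = 4215755 —(−1)→ 4215754
4215754 —HB7→ 5·7^7 + 5·7^5 + 5·7^4 + 5·7^3 + 5·7^2 + 5·7 + 4 —bump→ 5·8^8 + 5·8^5 + 5·8^4 + 5·8^3 + 5·8^2 + 5·8 + 4 = 84073324 —(−1)→ 84073323

84073324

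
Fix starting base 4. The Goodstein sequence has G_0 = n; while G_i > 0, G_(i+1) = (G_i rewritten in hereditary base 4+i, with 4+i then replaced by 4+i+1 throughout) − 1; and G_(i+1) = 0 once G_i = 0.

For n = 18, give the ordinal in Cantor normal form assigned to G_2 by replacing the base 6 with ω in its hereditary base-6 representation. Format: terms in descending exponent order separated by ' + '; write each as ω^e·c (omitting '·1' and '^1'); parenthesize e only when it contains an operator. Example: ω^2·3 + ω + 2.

ω^2

G_0=18  [base 4] 4^2 + 2  →[4↦5]→  5^2 + 2 = 27  −1 ⇒ G_1=26
G_1=26  [base 5] 5^2 + 1  →[5↦6]→  6^2 + 1 = 37  −1 ⇒ G_2=36
G_2=36  [base 6] 6^2  →[6↦7]→  7^2 = 49  −1 ⇒ G_3=48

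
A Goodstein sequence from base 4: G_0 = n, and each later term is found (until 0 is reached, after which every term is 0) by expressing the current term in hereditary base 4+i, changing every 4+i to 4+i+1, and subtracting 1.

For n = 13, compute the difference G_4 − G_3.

1

G_0 = 13. HB_4(13) = 3·4 + 1. Bump = 16. G_1 = 15.
G_1 = 15. HB_5(15) = 3·5. Bump = 18. G_2 = 17.
G_2 = 17. HB_6(17) = 2·6 + 5. Bump = 19. G_3 = 18.
G_3 = 18. HB_7(18) = 2·7 + 4. Bump = 20. G_4 = 19.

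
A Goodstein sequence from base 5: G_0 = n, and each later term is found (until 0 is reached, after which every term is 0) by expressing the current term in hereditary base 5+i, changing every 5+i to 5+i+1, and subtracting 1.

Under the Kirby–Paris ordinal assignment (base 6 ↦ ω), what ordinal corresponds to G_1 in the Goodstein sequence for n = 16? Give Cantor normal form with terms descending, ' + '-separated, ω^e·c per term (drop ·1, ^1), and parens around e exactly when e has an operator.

(0) 16|_5 = 3·5 + 1 ↦ 3·6 + 1|_6 = 19 ⇒ 18
(1) 18|_6 = 3·6 ↦ 3·7|_7 = 21 ⇒ 20

ω·3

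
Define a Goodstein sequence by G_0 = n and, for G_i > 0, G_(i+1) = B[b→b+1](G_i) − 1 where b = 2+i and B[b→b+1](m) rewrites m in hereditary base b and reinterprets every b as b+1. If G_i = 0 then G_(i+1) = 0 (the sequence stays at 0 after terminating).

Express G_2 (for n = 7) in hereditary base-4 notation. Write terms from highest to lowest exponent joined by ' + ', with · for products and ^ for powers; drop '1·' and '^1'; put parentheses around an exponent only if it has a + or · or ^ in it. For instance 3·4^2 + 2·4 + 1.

(0) 7|_2 = 2^2 + 2 + 1 ↦ 3^3 + 3 + 1|_3 = 31 ⇒ 30
(1) 30|_3 = 3^3 + 3 ↦ 4^4 + 4|_4 = 260 ⇒ 259
(2) 259|_4 = 4^4 + 3 ↦ 5^5 + 3|_5 = 3128 ⇒ 3127

4^4 + 3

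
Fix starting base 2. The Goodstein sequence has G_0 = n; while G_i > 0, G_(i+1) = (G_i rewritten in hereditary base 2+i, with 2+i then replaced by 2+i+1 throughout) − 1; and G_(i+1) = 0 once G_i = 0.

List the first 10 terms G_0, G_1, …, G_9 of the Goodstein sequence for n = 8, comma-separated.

G_0 = 8. HB_2(8) = 2^(2 + 1). Bump = 81. G_1 = 80.
G_1 = 80. HB_3(80) = 2·3^3 + 2·3^2 + 2·3 + 2. Bump = 554. G_2 = 553.
G_2 = 553. HB_4(553) = 2·4^4 + 2·4^2 + 2·4 + 1. Bump = 6311. G_3 = 6310.
G_3 = 6310. HB_5(6310) = 2·5^5 + 2·5^2 + 2·5. Bump = 93396. G_4 = 93395.
G_4 = 93395. HB_6(93395) = 2·6^6 + 2·6^2 + 6 + 5. Bump = 1647196. G_5 = 1647195.
G_5 = 1647195. HB_7(1647195) = 2·7^7 + 2·7^2 + 7 + 4. Bump = 33554572. G_6 = 33554571.
G_6 = 33554571. HB_8(33554571) = 2·8^8 + 2·8^2 + 8 + 3. Bump = 774841152. G_7 = 774841151.
G_7 = 774841151. HB_9(774841151) = 2·9^9 + 2·9^2 + 9 + 2. Bump = 20000000212. G_8 = 20000000211.
G_8 = 20000000211. HB_10(20000000211) = 2·10^10 + 2·10^2 + 10 + 1. Bump = 570623341476. G_9 = 570623341475.

8, 80, 553, 6310, 93395, 1647195, 33554571, 774841151, 20000000211, 570623341475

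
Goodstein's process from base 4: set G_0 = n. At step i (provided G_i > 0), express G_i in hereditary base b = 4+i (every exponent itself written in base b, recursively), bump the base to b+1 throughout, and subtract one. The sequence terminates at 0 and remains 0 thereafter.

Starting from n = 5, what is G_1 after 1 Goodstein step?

G_0=5  [base 4] 4 + 1  →[4↦5]→  5 + 1 = 6  −1 ⇒ G_1=5
G_1=5  [base 5] 5  →[5↦6]→  6 = 6  −1 ⇒ G_2=5

5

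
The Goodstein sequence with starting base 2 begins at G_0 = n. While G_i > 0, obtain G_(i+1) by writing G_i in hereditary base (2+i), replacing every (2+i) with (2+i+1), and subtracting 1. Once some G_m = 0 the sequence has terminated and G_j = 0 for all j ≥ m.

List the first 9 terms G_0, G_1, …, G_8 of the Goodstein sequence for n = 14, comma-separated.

14, 110, 1281, 18750, 326591, 5862840, 134404971, 3487116548, 100000555551

14 —HB2→ 2^(2 + 1) + 2^2 + 2 —bump→ 3^(3 + 1) + 3^3 + 3 = 111 —(−1)→ 110
110 —HB3→ 3^(3 + 1) + 3^3 + 2 —bump→ 4^(4 + 1) + 4^4 + 2 = 1282 —(−1)→ 1281
1281 —HB4→ 4^(4 + 1) + 4^4 + 1 —bump→ 5^(5 + 1) + 5^5 + 1 = 18751 —(−1)→ 18750
18750 —HB5→ 5^(5 + 1) + 5^5 —bump→ 6^(6 + 1) + 6^6 = 326592 —(−1)→ 326591
326591 —HB6→ 6^(6 + 1) + 5·6^5 + 5·6^4 + 5·6^3 + 5·6^2 + 5·6 + 5 —bump→ 7^(7 + 1) + 5·7^5 + 5·7^4 + 5·7^3 + 5·7^2 + 5·7 + 5 = 5862841 —(−1)→ 5862840
5862840 —HB7→ 7^(7 + 1) + 5·7^5 + 5·7^4 + 5·7^3 + 5·7^2 + 5·7 + 4 —bump→ 8^(8 + 1) + 5·8^5 + 5·8^4 + 5·8^3 + 5·8^2 + 5·8 + 4 = 134404972 —(−1)→ 134404971
134404971 —HB8→ 8^(8 + 1) + 5·8^5 + 5·8^4 + 5·8^3 + 5·8^2 + 5·8 + 3 —bump→ 9^(9 + 1) + 5·9^5 + 5·9^4 + 5·9^3 + 5·9^2 + 5·9 + 3 = 3487116549 —(−1)→ 3487116548
3487116548 —HB9→ 9^(9 + 1) + 5·9^5 + 5·9^4 + 5·9^3 + 5·9^2 + 5·9 + 2 —bump→ 10^(10 + 1) + 5·10^5 + 5·10^4 + 5·10^3 + 5·10^2 + 5·10 + 2 = 100000555552 —(−1)→ 100000555551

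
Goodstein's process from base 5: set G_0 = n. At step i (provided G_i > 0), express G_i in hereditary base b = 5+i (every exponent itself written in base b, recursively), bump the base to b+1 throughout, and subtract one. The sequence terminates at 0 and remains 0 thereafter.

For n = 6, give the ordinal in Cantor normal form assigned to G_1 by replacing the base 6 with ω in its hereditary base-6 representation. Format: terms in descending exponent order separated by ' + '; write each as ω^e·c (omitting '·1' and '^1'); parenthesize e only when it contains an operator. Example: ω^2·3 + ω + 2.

base 5: 6 = 5 + 1; at 6: 6 + 1 = 7; next = 6
base 6: 6 = 6; at 7: 7 = 7; next = 6

ω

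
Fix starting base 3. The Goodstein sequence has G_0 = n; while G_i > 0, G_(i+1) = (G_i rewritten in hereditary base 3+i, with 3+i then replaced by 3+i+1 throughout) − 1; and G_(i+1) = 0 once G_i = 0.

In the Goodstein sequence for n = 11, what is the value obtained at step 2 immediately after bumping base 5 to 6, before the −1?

36

G_0=11  [base 3] 3^2 + 2  →[3↦4]→  4^2 + 2 = 18  −1 ⇒ G_1=17
G_1=17  [base 4] 4^2 + 1  →[4↦5]→  5^2 + 1 = 26  −1 ⇒ G_2=25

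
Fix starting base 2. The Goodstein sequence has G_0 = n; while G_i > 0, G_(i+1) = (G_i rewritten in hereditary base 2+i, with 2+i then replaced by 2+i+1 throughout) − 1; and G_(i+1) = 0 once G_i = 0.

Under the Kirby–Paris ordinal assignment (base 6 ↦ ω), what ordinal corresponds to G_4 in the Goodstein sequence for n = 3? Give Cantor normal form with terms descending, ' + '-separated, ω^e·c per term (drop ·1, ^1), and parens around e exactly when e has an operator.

G_0 = 3. HB_2(3) = 2 + 1. Bump = 4. G_1 = 3.
G_1 = 3. HB_3(3) = 3. Bump = 4. G_2 = 3.
G_2 = 3. HB_4(3) = 3. Bump = 3. G_3 = 2.
G_3 = 2. HB_5(2) = 2. Bump = 2. G_4 = 1.
G_4 = 1. HB_6(1) = 1. Bump = 1. G_5 = 0.

1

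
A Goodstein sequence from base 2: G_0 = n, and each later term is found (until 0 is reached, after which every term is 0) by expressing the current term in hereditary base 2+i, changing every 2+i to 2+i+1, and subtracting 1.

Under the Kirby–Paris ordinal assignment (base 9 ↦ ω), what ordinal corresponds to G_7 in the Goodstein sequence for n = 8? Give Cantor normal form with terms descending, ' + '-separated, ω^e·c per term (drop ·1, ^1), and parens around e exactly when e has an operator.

ω^ω·2 + ω^2·2 + ω + 2

(0) 8|_2 = 2^(2 + 1) ↦ 3^(3 + 1)|_3 = 81 ⇒ 80
(1) 80|_3 = 2·3^3 + 2·3^2 + 2·3 + 2 ↦ 2·4^4 + 2·4^2 + 2·4 + 2|_4 = 554 ⇒ 553
(2) 553|_4 = 2·4^4 + 2·4^2 + 2·4 + 1 ↦ 2·5^5 + 2·5^2 + 2·5 + 1|_5 = 6311 ⇒ 6310
(3) 6310|_5 = 2·5^5 + 2·5^2 + 2·5 ↦ 2·6^6 + 2·6^2 + 2·6|_6 = 93396 ⇒ 93395
(4) 93395|_6 = 2·6^6 + 2·6^2 + 6 + 5 ↦ 2·7^7 + 2·7^2 + 7 + 5|_7 = 1647196 ⇒ 1647195
(5) 1647195|_7 = 2·7^7 + 2·7^2 + 7 + 4 ↦ 2·8^8 + 2·8^2 + 8 + 4|_8 = 33554572 ⇒ 33554571
(6) 33554571|_8 = 2·8^8 + 2·8^2 + 8 + 3 ↦ 2·9^9 + 2·9^2 + 9 + 3|_9 = 774841152 ⇒ 774841151
(7) 774841151|_9 = 2·9^9 + 2·9^2 + 9 + 2 ↦ 2·10^10 + 2·10^2 + 10 + 2|_10 = 20000000212 ⇒ 20000000211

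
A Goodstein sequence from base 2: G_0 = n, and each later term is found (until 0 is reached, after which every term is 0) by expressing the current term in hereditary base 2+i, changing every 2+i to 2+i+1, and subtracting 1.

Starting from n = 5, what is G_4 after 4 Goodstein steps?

775

[0] 5 ≡ 2^2 + 1 (base 2). Lift 3: 28. −1: 27.
[1] 27 ≡ 3^3 (base 3). Lift 4: 256. −1: 255.
[2] 255 ≡ 3·4^3 + 3·4^2 + 3·4 + 3 (base 4). Lift 5: 468. −1: 467.
[3] 467 ≡ 3·5^3 + 3·5^2 + 3·5 + 2 (base 5). Lift 6: 776. −1: 775.
[4] 775 ≡ 3·6^3 + 3·6^2 + 3·6 + 1 (base 6). Lift 7: 1198. −1: 1197.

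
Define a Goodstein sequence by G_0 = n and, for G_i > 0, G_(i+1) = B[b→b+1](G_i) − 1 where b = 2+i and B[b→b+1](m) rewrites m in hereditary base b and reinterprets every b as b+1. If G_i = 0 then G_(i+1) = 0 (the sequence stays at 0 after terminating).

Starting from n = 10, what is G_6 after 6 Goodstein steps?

84073323

i=0: 10 = 2^(2 + 1) + 2 (b=2); 2→3: 3^(3 + 1) + 3 = 84; 84−1 = 83
i=1: 83 = 3^(3 + 1) + 2 (b=3); 3→4: 4^(4 + 1) + 2 = 1026; 1026−1 = 1025
i=2: 1025 = 4^(4 + 1) + 1 (b=4); 4→5: 5^(5 + 1) + 1 = 15626; 15626−1 = 15625
i=3: 15625 = 5^(5 + 1) (b=5); 5→6: 6^(6 + 1) = 279936; 279936−1 = 279935
i=4: 279935 = 5·6^6 + 5·6^5 + 5·6^4 + 5·6^3 + 5·6^2 + 5·6 + 5 (b=6); 6→7: 5·7^7 + 5·7^5 + 5·7^4 + 5·7^3 + 5·7^2 + 5·7 + 5 = 4215755; 4215755−1 = 4215754
i=5: 4215754 = 5·7^7 + 5·7^5 + 5·7^4 + 5·7^3 + 5·7^2 + 5·7 + 4 (b=7); 7→8: 5·8^8 + 5·8^5 + 5·8^4 + 5·8^3 + 5·8^2 + 5·8 + 4 = 84073324; 84073324−1 = 84073323
i=6: 84073323 = 5·8^8 + 5·8^5 + 5·8^4 + 5·8^3 + 5·8^2 + 5·8 + 3 (b=8); 8→9: 5·9^9 + 5·9^5 + 5·9^4 + 5·9^3 + 5·9^2 + 5·9 + 3 = 1937434593; 1937434593−1 = 1937434592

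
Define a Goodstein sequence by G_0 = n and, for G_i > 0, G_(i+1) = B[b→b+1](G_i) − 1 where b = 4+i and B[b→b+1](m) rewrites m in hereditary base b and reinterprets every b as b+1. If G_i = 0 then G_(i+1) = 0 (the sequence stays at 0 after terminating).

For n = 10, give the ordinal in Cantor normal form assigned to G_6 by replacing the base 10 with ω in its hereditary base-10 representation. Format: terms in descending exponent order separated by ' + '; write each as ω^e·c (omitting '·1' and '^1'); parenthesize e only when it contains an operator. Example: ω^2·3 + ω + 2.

[0] 10 ≡ 2·4 + 2 (base 4). Lift 5: 12. −1: 11.
[1] 11 ≡ 2·5 + 1 (base 5). Lift 6: 13. −1: 12.
[2] 12 ≡ 2·6 (base 6). Lift 7: 14. −1: 13.
[3] 13 ≡ 7 + 6 (base 7). Lift 8: 14. −1: 13.
[4] 13 ≡ 8 + 5 (base 8). Lift 9: 14. −1: 13.
[5] 13 ≡ 9 + 4 (base 9). Lift 10: 14. −1: 13.

ω + 3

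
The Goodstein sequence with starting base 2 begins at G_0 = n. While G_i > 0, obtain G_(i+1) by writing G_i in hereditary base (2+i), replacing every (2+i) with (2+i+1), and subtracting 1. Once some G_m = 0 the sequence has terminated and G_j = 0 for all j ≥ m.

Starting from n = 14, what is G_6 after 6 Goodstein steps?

[0] 14 ≡ 2^(2 + 1) + 2^2 + 2 (base 2). Lift 3: 111. −1: 110.
[1] 110 ≡ 3^(3 + 1) + 3^3 + 2 (base 3). Lift 4: 1282. −1: 1281.
[2] 1281 ≡ 4^(4 + 1) + 4^4 + 1 (base 4). Lift 5: 18751. −1: 18750.
[3] 18750 ≡ 5^(5 + 1) + 5^5 (base 5). Lift 6: 326592. −1: 326591.
[4] 326591 ≡ 6^(6 + 1) + 5·6^5 + 5·6^4 + 5·6^3 + 5·6^2 + 5·6 + 5 (base 6). Lift 7: 5862841. −1: 5862840.
[5] 5862840 ≡ 7^(7 + 1) + 5·7^5 + 5·7^4 + 5·7^3 + 5·7^2 + 5·7 + 4 (base 7). Lift 8: 134404972. −1: 134404971.
[6] 134404971 ≡ 8^(8 + 1) + 5·8^5 + 5·8^4 + 5·8^3 + 5·8^2 + 5·8 + 3 (base 8). Lift 9: 3487116549. −1: 3487116548.

134404971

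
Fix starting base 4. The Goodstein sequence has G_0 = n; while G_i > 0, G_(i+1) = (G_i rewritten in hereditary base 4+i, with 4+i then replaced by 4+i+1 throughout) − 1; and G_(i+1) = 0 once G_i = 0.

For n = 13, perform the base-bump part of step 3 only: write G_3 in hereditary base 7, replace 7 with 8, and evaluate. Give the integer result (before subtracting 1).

20

step 0: 13 = 3·4 + 1; sub 5 for 4: 3·5 + 1; = 16; G_1 = 16−1 = 15
step 1: 15 = 3·5; sub 6 for 5: 3·6; = 18; G_2 = 18−1 = 17
step 2: 17 = 2·6 + 5; sub 7 for 6: 2·7 + 5; = 19; G_3 = 19−1 = 18
step 3: 18 = 2·7 + 4; sub 8 for 7: 2·8 + 4; = 20; G_4 = 20−1 = 19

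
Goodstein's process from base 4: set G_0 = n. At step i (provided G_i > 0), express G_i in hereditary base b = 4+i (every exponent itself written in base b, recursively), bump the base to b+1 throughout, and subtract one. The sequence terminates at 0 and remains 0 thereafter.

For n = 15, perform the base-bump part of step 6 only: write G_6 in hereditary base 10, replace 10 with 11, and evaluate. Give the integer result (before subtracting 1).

27

base 4: 15 = 3·4 + 3; at 5: 3·5 + 3 = 18; next = 17
base 5: 17 = 3·5 + 2; at 6: 3·6 + 2 = 20; next = 19
base 6: 19 = 3·6 + 1; at 7: 3·7 + 1 = 22; next = 21
base 7: 21 = 3·7; at 8: 3·8 = 24; next = 23
base 8: 23 = 2·8 + 7; at 9: 2·9 + 7 = 25; next = 24
base 9: 24 = 2·9 + 6; at 10: 2·10 + 6 = 26; next = 25
base 10: 25 = 2·10 + 5; at 11: 2·11 + 5 = 27; next = 26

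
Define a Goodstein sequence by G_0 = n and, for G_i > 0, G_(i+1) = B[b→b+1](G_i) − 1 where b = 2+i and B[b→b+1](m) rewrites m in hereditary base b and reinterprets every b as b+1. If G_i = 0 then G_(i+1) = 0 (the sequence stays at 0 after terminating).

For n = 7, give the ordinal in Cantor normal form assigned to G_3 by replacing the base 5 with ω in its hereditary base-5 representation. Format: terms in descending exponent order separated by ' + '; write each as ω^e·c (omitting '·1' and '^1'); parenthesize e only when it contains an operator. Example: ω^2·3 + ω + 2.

G_0 = 7. HB_2(7) = 2^2 + 2 + 1. Bump = 31. G_1 = 30.
G_1 = 30. HB_3(30) = 3^3 + 3. Bump = 260. G_2 = 259.
G_2 = 259. HB_4(259) = 4^4 + 3. Bump = 3128. G_3 = 3127.

ω^ω + 2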